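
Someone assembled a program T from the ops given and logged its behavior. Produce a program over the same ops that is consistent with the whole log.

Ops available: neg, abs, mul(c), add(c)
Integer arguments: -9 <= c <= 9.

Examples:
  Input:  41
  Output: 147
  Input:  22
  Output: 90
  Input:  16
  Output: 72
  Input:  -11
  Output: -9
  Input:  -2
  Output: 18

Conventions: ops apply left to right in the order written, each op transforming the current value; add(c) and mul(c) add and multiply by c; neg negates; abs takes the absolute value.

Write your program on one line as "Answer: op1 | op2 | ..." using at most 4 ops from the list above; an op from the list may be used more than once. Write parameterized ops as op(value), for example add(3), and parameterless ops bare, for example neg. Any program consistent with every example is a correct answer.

add(8) | mul(-3) | neg

Check, running the answer program on each example:
  41 -> 49 -> -147 -> 147
  22 -> 30 -> -90 -> 90
  16 -> 24 -> -72 -> 72
  -11 -> -3 -> 9 -> -9
  -2 -> 6 -> -18 -> 18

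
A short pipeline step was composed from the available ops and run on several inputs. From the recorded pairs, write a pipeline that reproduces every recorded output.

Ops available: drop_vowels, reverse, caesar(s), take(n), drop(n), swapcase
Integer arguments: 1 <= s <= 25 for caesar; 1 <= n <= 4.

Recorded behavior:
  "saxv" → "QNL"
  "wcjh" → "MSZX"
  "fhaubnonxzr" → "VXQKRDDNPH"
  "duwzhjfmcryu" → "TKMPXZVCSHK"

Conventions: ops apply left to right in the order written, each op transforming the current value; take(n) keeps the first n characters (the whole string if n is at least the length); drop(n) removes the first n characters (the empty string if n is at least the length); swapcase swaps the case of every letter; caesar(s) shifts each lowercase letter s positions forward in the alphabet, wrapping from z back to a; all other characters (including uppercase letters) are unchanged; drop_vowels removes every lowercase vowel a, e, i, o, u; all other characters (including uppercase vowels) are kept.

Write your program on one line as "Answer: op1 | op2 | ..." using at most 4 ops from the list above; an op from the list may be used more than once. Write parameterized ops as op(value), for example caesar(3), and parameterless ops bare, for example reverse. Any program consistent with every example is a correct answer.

caesar(17) | caesar(25) | drop_vowels | swapcase

Check, running the answer program on each example:
  "saxv" -> "jrom" -> "iqnl" -> "qnl" -> "QNL"
  "wcjh" -> "ntay" -> "mszx" -> "mszx" -> "MSZX"
  "fhaubnonxzr" -> "wyrlsefeoqi" -> "vxqkrdednph" -> "vxqkrddnph" -> "VXQKRDDNPH"
  "duwzhjfmcryu" -> "ulnqyawdtipl" -> "tkmpxzvcshok" -> "tkmpxzvcshk" -> "TKMPXZVCSHK"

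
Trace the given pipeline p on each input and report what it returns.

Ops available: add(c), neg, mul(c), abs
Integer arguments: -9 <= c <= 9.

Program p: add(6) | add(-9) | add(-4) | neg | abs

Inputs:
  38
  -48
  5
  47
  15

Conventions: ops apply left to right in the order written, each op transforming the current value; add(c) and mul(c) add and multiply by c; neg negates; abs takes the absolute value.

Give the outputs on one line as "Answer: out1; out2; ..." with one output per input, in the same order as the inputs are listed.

31; 55; 2; 40; 8

Execution, op by op:
  38 -> 44 -> 35 -> 31 -> -31 -> 31
  -48 -> -42 -> -51 -> -55 -> 55 -> 55
  5 -> 11 -> 2 -> -2 -> 2 -> 2
  47 -> 53 -> 44 -> 40 -> -40 -> 40
  15 -> 21 -> 12 -> 8 -> -8 -> 8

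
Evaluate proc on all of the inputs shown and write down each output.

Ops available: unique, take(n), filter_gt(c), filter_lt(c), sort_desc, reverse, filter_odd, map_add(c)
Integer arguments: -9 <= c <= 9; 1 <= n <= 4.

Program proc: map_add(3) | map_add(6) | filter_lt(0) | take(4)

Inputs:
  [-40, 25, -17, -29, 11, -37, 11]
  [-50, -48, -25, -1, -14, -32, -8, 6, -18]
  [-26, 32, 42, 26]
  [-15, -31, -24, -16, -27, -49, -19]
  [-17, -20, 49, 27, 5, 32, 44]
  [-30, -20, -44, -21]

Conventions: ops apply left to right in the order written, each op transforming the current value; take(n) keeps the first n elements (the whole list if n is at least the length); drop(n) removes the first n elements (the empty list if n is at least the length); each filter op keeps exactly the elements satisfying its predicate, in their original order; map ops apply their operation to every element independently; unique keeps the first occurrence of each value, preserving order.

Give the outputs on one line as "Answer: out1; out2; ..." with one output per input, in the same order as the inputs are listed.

Execution, op by op:
  [-40, 25, -17, -29, 11, -37, 11] -> [-37, 28, -14, -26, 14, -34, 14] -> [-31, 34, -8, -20, 20, -28, 20] -> [-31, -8, -20, -28] -> [-31, -8, -20, -28]
  [-50, -48, -25, -1, -14, -32, -8, 6, -18] -> [-47, -45, -22, 2, -11, -29, -5, 9, -15] -> [-41, -39, -16, 8, -5, -23, 1, 15, -9] -> [-41, -39, -16, -5, -23, -9] -> [-41, -39, -16, -5]
  [-26, 32, 42, 26] -> [-23, 35, 45, 29] -> [-17, 41, 51, 35] -> [-17] -> [-17]
  [-15, -31, -24, -16, -27, -49, -19] -> [-12, -28, -21, -13, -24, -46, -16] -> [-6, -22, -15, -7, -18, -40, -10] -> [-6, -22, -15, -7, -18, -40, -10] -> [-6, -22, -15, -7]
  [-17, -20, 49, 27, 5, 32, 44] -> [-14, -17, 52, 30, 8, 35, 47] -> [-8, -11, 58, 36, 14, 41, 53] -> [-8, -11] -> [-8, -11]
  [-30, -20, -44, -21] -> [-27, -17, -41, -18] -> [-21, -11, -35, -12] -> [-21, -11, -35, -12] -> [-21, -11, -35, -12]

[-31, -8, -20, -28]; [-41, -39, -16, -5]; [-17]; [-6, -22, -15, -7]; [-8, -11]; [-21, -11, -35, -12]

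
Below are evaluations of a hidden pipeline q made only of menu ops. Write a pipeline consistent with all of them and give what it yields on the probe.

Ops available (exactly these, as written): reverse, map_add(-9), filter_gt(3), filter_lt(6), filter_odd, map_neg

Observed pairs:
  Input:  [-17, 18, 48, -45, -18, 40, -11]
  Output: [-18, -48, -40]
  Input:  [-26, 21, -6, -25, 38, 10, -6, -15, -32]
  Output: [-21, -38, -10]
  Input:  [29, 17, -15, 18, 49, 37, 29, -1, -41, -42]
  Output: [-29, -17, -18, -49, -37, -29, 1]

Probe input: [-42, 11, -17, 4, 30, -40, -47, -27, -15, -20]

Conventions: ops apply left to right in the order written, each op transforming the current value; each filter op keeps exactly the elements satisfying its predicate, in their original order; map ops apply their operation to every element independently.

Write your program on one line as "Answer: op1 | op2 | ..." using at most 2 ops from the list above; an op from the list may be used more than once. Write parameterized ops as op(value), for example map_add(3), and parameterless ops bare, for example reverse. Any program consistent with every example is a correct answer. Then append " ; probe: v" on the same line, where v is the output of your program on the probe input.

map_neg | filter_lt(6) ; probe: [-11, -4, -30]

Check, running the answer program on each example:
  [-17, 18, 48, -45, -18, 40, -11] -> [17, -18, -48, 45, 18, -40, 11] -> [-18, -48, -40]
  [-26, 21, -6, -25, 38, 10, -6, -15, -32] -> [26, -21, 6, 25, -38, -10, 6, 15, 32] -> [-21, -38, -10]
  [29, 17, -15, 18, 49, 37, 29, -1, -41, -42] -> [-29, -17, 15, -18, -49, -37, -29, 1, 41, 42] -> [-29, -17, -18, -49, -37, -29, 1]
  probe: [-42, 11, -17, 4, 30, -40, -47, -27, -15, -20] -> [42, -11, 17, -4, -30, 40, 47, 27, 15, 20] -> [-11, -4, -30]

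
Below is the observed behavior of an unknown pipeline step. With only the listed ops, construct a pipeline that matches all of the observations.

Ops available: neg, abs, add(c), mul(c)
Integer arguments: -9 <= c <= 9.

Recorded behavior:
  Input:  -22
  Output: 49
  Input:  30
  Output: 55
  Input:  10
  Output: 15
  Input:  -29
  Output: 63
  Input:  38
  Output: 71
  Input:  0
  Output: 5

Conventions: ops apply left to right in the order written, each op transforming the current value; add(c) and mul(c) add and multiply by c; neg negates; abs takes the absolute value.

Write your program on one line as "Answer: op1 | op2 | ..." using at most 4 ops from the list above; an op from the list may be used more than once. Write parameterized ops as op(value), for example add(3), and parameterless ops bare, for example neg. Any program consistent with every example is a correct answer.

mul(-2) | add(5) | abs

Check, running the answer program on each example:
  -22 -> 44 -> 49 -> 49
  30 -> -60 -> -55 -> 55
  10 -> -20 -> -15 -> 15
  -29 -> 58 -> 63 -> 63
  38 -> -76 -> -71 -> 71
  0 -> 0 -> 5 -> 5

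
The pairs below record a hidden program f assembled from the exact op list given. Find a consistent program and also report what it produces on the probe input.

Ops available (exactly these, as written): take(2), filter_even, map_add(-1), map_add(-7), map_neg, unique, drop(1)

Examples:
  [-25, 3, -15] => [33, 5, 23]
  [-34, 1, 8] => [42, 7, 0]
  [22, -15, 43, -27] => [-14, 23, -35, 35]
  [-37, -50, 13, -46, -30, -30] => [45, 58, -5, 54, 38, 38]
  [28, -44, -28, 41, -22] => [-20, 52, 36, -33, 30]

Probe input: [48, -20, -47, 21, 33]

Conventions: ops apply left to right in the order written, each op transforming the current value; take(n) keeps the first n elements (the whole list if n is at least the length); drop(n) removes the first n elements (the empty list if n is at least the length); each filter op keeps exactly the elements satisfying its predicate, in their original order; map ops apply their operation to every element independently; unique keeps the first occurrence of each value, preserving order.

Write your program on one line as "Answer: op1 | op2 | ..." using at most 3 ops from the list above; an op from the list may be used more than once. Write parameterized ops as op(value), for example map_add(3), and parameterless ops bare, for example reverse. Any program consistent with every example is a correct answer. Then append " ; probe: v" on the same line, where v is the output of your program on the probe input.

map_add(-7) | map_add(-1) | map_neg ; probe: [-40, 28, 55, -13, -25]

Check, running the answer program on each example:
  [-25, 3, -15] -> [-32, -4, -22] -> [-33, -5, -23] -> [33, 5, 23]
  [-34, 1, 8] -> [-41, -6, 1] -> [-42, -7, 0] -> [42, 7, 0]
  [22, -15, 43, -27] -> [15, -22, 36, -34] -> [14, -23, 35, -35] -> [-14, 23, -35, 35]
  [-37, -50, 13, -46, -30, -30] -> [-44, -57, 6, -53, -37, -37] -> [-45, -58, 5, -54, -38, -38] -> [45, 58, -5, 54, 38, 38]
  [28, -44, -28, 41, -22] -> [21, -51, -35, 34, -29] -> [20, -52, -36, 33, -30] -> [-20, 52, 36, -33, 30]
  probe: [48, -20, -47, 21, 33] -> [41, -27, -54, 14, 26] -> [40, -28, -55, 13, 25] -> [-40, 28, 55, -13, -25]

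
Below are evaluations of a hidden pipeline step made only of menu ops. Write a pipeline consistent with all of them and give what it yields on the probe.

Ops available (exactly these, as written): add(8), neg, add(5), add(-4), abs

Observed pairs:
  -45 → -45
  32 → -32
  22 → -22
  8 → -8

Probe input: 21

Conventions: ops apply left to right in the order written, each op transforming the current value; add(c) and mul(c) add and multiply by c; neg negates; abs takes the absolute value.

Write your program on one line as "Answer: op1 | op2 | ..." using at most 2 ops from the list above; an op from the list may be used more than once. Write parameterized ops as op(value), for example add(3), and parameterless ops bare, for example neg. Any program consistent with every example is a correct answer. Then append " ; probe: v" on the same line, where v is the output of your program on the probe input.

abs | neg ; probe: -21

Check, running the answer program on each example:
  -45 -> 45 -> -45
  32 -> 32 -> -32
  22 -> 22 -> -22
  8 -> 8 -> -8
  probe: 21 -> 21 -> -21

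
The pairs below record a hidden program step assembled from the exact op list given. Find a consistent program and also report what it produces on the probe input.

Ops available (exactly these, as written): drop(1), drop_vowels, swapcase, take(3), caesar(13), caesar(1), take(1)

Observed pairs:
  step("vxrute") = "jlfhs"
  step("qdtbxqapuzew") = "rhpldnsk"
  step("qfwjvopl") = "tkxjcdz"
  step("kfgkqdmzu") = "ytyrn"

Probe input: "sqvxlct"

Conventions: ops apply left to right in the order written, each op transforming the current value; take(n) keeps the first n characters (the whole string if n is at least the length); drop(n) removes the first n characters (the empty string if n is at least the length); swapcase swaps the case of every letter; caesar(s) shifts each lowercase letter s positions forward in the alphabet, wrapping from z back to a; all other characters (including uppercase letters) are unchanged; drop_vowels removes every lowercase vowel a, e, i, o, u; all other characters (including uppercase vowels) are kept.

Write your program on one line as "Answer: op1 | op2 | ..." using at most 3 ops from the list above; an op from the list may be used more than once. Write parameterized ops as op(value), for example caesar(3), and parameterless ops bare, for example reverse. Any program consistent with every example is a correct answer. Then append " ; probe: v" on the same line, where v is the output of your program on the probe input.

caesar(13) | caesar(1) | drop_vowels ; probe: "gjlzqh"

Check, running the answer program on each example:
  "vxrute" -> "ikehgr" -> "jlfihs" -> "jlfhs"
  "qdtbxqapuzew" -> "dqgokdnchmrj" -> "erhpleodinsk" -> "rhpldnsk"
  "qfwjvopl" -> "dsjwibcy" -> "etkxjcdz" -> "tkxjcdz"
  "kfgkqdmzu" -> "xstxdqzmh" -> "ytuyerani" -> "ytyrn"
  probe: "sqvxlct" -> "fdikypg" -> "gejlzqh" -> "gjlzqh"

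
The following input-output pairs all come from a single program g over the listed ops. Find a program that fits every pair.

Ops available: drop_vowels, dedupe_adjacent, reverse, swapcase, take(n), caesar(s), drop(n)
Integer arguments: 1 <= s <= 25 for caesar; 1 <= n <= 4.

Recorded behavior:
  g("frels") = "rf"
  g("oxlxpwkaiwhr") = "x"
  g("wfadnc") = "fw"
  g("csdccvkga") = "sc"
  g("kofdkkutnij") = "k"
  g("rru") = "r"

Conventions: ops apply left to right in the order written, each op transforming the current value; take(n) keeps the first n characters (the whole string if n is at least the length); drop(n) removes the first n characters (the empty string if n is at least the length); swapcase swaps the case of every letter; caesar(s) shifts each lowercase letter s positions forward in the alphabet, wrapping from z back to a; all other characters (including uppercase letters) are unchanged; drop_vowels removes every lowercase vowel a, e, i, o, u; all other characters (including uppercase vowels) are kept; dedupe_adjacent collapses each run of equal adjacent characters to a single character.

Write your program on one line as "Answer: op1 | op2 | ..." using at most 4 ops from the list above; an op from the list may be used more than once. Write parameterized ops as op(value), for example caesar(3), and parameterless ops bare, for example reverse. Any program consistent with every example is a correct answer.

take(2) | reverse | dedupe_adjacent | drop_vowels

Check, running the answer program on each example:
  "frels" -> "fr" -> "rf" -> "rf" -> "rf"
  "oxlxpwkaiwhr" -> "ox" -> "xo" -> "xo" -> "x"
  "wfadnc" -> "wf" -> "fw" -> "fw" -> "fw"
  "csdccvkga" -> "cs" -> "sc" -> "sc" -> "sc"
  "kofdkkutnij" -> "ko" -> "ok" -> "ok" -> "k"
  "rru" -> "rr" -> "rr" -> "r" -> "r"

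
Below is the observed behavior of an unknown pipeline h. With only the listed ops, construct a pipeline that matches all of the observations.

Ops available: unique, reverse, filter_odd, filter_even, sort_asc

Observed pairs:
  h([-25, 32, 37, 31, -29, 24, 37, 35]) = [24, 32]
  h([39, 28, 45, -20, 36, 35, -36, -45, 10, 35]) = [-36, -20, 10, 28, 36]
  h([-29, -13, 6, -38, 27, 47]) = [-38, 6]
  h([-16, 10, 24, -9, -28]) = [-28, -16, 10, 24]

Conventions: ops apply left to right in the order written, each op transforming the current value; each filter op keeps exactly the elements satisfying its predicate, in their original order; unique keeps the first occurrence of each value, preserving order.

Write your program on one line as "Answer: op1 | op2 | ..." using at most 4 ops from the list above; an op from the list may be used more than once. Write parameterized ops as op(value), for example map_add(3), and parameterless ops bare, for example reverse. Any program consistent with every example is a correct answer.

reverse | unique | sort_asc | filter_even

Check, running the answer program on each example:
  [-25, 32, 37, 31, -29, 24, 37, 35] -> [35, 37, 24, -29, 31, 37, 32, -25] -> [35, 37, 24, -29, 31, 32, -25] -> [-29, -25, 24, 31, 32, 35, 37] -> [24, 32]
  [39, 28, 45, -20, 36, 35, -36, -45, 10, 35] -> [35, 10, -45, -36, 35, 36, -20, 45, 28, 39] -> [35, 10, -45, -36, 36, -20, 45, 28, 39] -> [-45, -36, -20, 10, 28, 35, 36, 39, 45] -> [-36, -20, 10, 28, 36]
  [-29, -13, 6, -38, 27, 47] -> [47, 27, -38, 6, -13, -29] -> [47, 27, -38, 6, -13, -29] -> [-38, -29, -13, 6, 27, 47] -> [-38, 6]
  [-16, 10, 24, -9, -28] -> [-28, -9, 24, 10, -16] -> [-28, -9, 24, 10, -16] -> [-28, -16, -9, 10, 24] -> [-28, -16, 10, 24]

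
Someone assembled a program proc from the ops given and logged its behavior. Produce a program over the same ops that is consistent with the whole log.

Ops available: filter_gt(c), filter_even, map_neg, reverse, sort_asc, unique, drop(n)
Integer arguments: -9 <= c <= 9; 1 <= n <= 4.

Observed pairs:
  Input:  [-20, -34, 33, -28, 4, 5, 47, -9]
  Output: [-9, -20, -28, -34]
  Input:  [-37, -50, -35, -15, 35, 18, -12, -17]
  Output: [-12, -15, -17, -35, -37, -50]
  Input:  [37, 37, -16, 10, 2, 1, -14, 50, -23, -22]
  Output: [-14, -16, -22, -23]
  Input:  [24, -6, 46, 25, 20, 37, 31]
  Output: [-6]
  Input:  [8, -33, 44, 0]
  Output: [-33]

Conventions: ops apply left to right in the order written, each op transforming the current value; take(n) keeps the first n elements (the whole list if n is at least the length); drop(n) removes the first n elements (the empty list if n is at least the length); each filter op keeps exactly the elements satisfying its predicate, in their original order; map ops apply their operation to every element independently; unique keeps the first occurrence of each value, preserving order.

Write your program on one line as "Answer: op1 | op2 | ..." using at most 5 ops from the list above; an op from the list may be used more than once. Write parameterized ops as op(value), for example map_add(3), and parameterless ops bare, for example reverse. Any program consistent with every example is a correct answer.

sort_asc | map_neg | filter_gt(4) | map_neg | reverse

Check, running the answer program on each example:
  [-20, -34, 33, -28, 4, 5, 47, -9] -> [-34, -28, -20, -9, 4, 5, 33, 47] -> [34, 28, 20, 9, -4, -5, -33, -47] -> [34, 28, 20, 9] -> [-34, -28, -20, -9] -> [-9, -20, -28, -34]
  [-37, -50, -35, -15, 35, 18, -12, -17] -> [-50, -37, -35, -17, -15, -12, 18, 35] -> [50, 37, 35, 17, 15, 12, -18, -35] -> [50, 37, 35, 17, 15, 12] -> [-50, -37, -35, -17, -15, -12] -> [-12, -15, -17, -35, -37, -50]
  [37, 37, -16, 10, 2, 1, -14, 50, -23, -22] -> [-23, -22, -16, -14, 1, 2, 10, 37, 37, 50] -> [23, 22, 16, 14, -1, -2, -10, -37, -37, -50] -> [23, 22, 16, 14] -> [-23, -22, -16, -14] -> [-14, -16, -22, -23]
  [24, -6, 46, 25, 20, 37, 31] -> [-6, 20, 24, 25, 31, 37, 46] -> [6, -20, -24, -25, -31, -37, -46] -> [6] -> [-6] -> [-6]
  [8, -33, 44, 0] -> [-33, 0, 8, 44] -> [33, 0, -8, -44] -> [33] -> [-33] -> [-33]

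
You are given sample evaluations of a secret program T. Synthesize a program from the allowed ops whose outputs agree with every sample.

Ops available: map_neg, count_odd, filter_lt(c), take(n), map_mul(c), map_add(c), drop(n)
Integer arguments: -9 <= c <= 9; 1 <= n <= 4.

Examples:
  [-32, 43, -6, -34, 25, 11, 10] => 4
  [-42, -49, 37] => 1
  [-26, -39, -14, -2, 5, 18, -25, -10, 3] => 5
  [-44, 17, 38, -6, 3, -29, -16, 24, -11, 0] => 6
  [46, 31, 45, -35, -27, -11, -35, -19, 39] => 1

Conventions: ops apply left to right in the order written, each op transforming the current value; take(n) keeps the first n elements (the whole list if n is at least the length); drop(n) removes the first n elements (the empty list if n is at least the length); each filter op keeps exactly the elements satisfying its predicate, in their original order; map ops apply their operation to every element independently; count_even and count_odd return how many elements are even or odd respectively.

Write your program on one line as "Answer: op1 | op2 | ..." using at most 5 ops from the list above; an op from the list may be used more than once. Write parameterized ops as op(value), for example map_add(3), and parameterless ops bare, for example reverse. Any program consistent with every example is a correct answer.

map_neg | map_mul(7) | map_add(-8) | map_add(-9) | count_odd

Check, running the answer program on each example:
  [-32, 43, -6, -34, 25, 11, 10] -> [32, -43, 6, 34, -25, -11, -10] -> [224, -301, 42, 238, -175, -77, -70] -> [216, -309, 34, 230, -183, -85, -78] -> [207, -318, 25, 221, -192, -94, -87] -> 4
  [-42, -49, 37] -> [42, 49, -37] -> [294, 343, -259] -> [286, 335, -267] -> [277, 326, -276] -> 1
  [-26, -39, -14, -2, 5, 18, -25, -10, 3] -> [26, 39, 14, 2, -5, -18, 25, 10, -3] -> [182, 273, 98, 14, -35, -126, 175, 70, -21] -> [174, 265, 90, 6, -43, -134, 167, 62, -29] -> [165, 256, 81, -3, -52, -143, 158, 53, -38] -> 5
  [-44, 17, 38, -6, 3, -29, -16, 24, -11, 0] -> [44, -17, -38, 6, -3, 29, 16, -24, 11, 0] -> [308, -119, -266, 42, -21, 203, 112, -168, 77, 0] -> [300, -127, -274, 34, -29, 195, 104, -176, 69, -8] -> [291, -136, -283, 25, -38, 186, 95, -185, 60, -17] -> 6
  [46, 31, 45, -35, -27, -11, -35, -19, 39] -> [-46, -31, -45, 35, 27, 11, 35, 19, -39] -> [-322, -217, -315, 245, 189, 77, 245, 133, -273] -> [-330, -225, -323, 237, 181, 69, 237, 125, -281] -> [-339, -234, -332, 228, 172, 60, 228, 116, -290] -> 1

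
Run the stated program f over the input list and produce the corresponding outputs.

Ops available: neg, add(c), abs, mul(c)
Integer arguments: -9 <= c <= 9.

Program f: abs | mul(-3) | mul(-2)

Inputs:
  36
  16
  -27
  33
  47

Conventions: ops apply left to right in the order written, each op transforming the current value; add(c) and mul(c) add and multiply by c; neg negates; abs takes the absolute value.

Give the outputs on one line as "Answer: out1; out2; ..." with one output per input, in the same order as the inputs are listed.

216; 96; 162; 198; 282

Execution, op by op:
  36 -> 36 -> -108 -> 216
  16 -> 16 -> -48 -> 96
  -27 -> 27 -> -81 -> 162
  33 -> 33 -> -99 -> 198
  47 -> 47 -> -141 -> 282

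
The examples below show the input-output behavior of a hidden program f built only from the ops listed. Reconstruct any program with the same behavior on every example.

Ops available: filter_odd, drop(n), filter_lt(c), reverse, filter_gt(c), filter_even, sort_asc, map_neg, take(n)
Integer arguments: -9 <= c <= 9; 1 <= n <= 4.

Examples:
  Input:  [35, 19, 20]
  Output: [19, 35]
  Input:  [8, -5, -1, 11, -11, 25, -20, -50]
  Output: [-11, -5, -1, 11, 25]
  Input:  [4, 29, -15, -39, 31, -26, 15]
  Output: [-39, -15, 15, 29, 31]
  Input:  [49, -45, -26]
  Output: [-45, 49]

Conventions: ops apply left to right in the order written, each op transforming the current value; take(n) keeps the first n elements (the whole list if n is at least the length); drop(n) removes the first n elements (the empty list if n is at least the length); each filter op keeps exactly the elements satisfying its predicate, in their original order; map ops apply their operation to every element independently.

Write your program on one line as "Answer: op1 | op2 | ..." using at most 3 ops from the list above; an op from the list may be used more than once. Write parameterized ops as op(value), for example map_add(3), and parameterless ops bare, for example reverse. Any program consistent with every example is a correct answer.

sort_asc | filter_odd

Check, running the answer program on each example:
  [35, 19, 20] -> [19, 20, 35] -> [19, 35]
  [8, -5, -1, 11, -11, 25, -20, -50] -> [-50, -20, -11, -5, -1, 8, 11, 25] -> [-11, -5, -1, 11, 25]
  [4, 29, -15, -39, 31, -26, 15] -> [-39, -26, -15, 4, 15, 29, 31] -> [-39, -15, 15, 29, 31]
  [49, -45, -26] -> [-45, -26, 49] -> [-45, 49]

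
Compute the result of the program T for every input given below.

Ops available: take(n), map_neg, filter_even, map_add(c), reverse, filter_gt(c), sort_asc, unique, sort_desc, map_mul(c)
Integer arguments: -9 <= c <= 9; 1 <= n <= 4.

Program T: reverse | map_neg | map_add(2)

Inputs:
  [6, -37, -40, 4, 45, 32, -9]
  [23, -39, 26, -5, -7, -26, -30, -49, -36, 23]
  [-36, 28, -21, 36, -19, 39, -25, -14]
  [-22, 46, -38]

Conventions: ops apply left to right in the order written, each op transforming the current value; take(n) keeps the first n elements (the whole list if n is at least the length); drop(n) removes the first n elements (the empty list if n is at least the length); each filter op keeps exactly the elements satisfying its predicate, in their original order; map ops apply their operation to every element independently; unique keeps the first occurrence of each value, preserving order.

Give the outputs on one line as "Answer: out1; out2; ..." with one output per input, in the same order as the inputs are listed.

Execution, op by op:
  [6, -37, -40, 4, 45, 32, -9] -> [-9, 32, 45, 4, -40, -37, 6] -> [9, -32, -45, -4, 40, 37, -6] -> [11, -30, -43, -2, 42, 39, -4]
  [23, -39, 26, -5, -7, -26, -30, -49, -36, 23] -> [23, -36, -49, -30, -26, -7, -5, 26, -39, 23] -> [-23, 36, 49, 30, 26, 7, 5, -26, 39, -23] -> [-21, 38, 51, 32, 28, 9, 7, -24, 41, -21]
  [-36, 28, -21, 36, -19, 39, -25, -14] -> [-14, -25, 39, -19, 36, -21, 28, -36] -> [14, 25, -39, 19, -36, 21, -28, 36] -> [16, 27, -37, 21, -34, 23, -26, 38]
  [-22, 46, -38] -> [-38, 46, -22] -> [38, -46, 22] -> [40, -44, 24]

[11, -30, -43, -2, 42, 39, -4]; [-21, 38, 51, 32, 28, 9, 7, -24, 41, -21]; [16, 27, -37, 21, -34, 23, -26, 38]; [40, -44, 24]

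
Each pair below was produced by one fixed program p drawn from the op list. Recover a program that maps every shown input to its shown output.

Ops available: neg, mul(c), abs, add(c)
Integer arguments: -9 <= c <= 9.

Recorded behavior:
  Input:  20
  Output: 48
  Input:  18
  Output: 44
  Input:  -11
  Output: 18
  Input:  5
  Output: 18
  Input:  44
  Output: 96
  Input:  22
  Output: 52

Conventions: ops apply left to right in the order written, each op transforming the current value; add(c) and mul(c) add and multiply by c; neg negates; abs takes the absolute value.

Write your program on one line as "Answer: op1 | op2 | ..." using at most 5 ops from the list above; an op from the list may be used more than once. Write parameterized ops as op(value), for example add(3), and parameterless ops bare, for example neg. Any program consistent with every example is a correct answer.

mul(-2) | add(-6) | abs | add(8) | add(-6)

Check, running the answer program on each example:
  20 -> -40 -> -46 -> 46 -> 54 -> 48
  18 -> -36 -> -42 -> 42 -> 50 -> 44
  -11 -> 22 -> 16 -> 16 -> 24 -> 18
  5 -> -10 -> -16 -> 16 -> 24 -> 18
  44 -> -88 -> -94 -> 94 -> 102 -> 96
  22 -> -44 -> -50 -> 50 -> 58 -> 52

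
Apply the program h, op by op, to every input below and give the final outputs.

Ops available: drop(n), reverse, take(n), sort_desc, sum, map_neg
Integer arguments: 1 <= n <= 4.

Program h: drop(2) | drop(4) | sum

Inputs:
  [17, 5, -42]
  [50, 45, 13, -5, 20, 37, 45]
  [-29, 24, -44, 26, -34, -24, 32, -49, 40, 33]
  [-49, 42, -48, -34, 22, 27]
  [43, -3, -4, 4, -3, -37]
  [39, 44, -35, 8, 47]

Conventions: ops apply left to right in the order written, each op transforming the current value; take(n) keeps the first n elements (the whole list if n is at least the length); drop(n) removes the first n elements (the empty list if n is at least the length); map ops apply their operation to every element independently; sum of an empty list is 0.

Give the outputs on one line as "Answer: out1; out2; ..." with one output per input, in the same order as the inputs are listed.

Execution, op by op:
  [17, 5, -42] -> [-42] -> [] -> 0
  [50, 45, 13, -5, 20, 37, 45] -> [13, -5, 20, 37, 45] -> [45] -> 45
  [-29, 24, -44, 26, -34, -24, 32, -49, 40, 33] -> [-44, 26, -34, -24, 32, -49, 40, 33] -> [32, -49, 40, 33] -> 56
  [-49, 42, -48, -34, 22, 27] -> [-48, -34, 22, 27] -> [] -> 0
  [43, -3, -4, 4, -3, -37] -> [-4, 4, -3, -37] -> [] -> 0
  [39, 44, -35, 8, 47] -> [-35, 8, 47] -> [] -> 0

0; 45; 56; 0; 0; 0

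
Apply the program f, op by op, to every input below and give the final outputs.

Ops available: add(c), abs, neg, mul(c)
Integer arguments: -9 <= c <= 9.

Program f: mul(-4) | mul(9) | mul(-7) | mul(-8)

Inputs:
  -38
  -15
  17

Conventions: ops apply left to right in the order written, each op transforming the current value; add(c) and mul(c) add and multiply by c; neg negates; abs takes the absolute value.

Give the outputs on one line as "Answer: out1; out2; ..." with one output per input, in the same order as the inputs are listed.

Execution, op by op:
  -38 -> 152 -> 1368 -> -9576 -> 76608
  -15 -> 60 -> 540 -> -3780 -> 30240
  17 -> -68 -> -612 -> 4284 -> -34272

76608; 30240; -34272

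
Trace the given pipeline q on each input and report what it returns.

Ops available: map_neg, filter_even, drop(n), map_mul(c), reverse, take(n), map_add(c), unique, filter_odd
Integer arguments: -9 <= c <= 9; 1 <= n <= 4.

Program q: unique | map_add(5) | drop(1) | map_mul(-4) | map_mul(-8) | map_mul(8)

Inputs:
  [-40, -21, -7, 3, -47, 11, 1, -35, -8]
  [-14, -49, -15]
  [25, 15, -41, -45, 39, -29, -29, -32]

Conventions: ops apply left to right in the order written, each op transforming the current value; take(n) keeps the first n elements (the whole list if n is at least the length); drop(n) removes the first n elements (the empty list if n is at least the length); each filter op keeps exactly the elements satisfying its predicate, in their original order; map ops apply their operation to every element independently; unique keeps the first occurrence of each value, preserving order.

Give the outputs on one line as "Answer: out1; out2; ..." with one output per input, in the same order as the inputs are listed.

[-4096, -512, 2048, -10752, 4096, 1536, -7680, -768]; [-11264, -2560]; [5120, -9216, -10240, 11264, -6144, -6912]

Execution, op by op:
  [-40, -21, -7, 3, -47, 11, 1, -35, -8] -> [-40, -21, -7, 3, -47, 11, 1, -35, -8] -> [-35, -16, -2, 8, -42, 16, 6, -30, -3] -> [-16, -2, 8, -42, 16, 6, -30, -3] -> [64, 8, -32, 168, -64, -24, 120, 12] -> [-512, -64, 256, -1344, 512, 192, -960, -96] -> [-4096, -512, 2048, -10752, 4096, 1536, -7680, -768]
  [-14, -49, -15] -> [-14, -49, -15] -> [-9, -44, -10] -> [-44, -10] -> [176, 40] -> [-1408, -320] -> [-11264, -2560]
  [25, 15, -41, -45, 39, -29, -29, -32] -> [25, 15, -41, -45, 39, -29, -32] -> [30, 20, -36, -40, 44, -24, -27] -> [20, -36, -40, 44, -24, -27] -> [-80, 144, 160, -176, 96, 108] -> [640, -1152, -1280, 1408, -768, -864] -> [5120, -9216, -10240, 11264, -6144, -6912]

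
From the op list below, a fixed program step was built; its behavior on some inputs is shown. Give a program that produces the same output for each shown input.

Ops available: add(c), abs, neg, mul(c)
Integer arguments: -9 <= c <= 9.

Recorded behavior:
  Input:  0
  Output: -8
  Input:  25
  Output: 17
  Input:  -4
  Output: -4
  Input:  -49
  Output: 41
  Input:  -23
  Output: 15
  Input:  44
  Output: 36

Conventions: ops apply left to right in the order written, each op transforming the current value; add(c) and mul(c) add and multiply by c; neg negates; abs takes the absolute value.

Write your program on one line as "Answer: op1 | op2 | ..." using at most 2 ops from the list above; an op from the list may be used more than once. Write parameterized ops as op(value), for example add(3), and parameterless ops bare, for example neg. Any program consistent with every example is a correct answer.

abs | add(-8)

Check, running the answer program on each example:
  0 -> 0 -> -8
  25 -> 25 -> 17
  -4 -> 4 -> -4
  -49 -> 49 -> 41
  -23 -> 23 -> 15
  44 -> 44 -> 36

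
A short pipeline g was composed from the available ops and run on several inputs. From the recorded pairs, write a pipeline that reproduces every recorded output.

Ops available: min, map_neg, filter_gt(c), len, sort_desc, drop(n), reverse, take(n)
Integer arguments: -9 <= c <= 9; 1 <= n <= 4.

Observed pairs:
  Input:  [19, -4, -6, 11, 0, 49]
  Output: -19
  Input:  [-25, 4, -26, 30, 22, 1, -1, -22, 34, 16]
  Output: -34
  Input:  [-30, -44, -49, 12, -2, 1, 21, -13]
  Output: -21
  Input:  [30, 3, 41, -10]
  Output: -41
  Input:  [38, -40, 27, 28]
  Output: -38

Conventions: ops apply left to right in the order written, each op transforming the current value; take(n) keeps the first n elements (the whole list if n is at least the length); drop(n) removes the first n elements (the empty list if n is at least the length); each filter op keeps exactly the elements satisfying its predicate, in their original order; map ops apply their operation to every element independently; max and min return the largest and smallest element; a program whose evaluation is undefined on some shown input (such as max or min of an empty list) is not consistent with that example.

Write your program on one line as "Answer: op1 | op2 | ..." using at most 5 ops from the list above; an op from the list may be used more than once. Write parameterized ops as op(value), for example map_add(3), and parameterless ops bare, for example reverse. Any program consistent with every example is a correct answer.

reverse | drop(1) | map_neg | min

Check, running the answer program on each example:
  [19, -4, -6, 11, 0, 49] -> [49, 0, 11, -6, -4, 19] -> [0, 11, -6, -4, 19] -> [0, -11, 6, 4, -19] -> -19
  [-25, 4, -26, 30, 22, 1, -1, -22, 34, 16] -> [16, 34, -22, -1, 1, 22, 30, -26, 4, -25] -> [34, -22, -1, 1, 22, 30, -26, 4, -25] -> [-34, 22, 1, -1, -22, -30, 26, -4, 25] -> -34
  [-30, -44, -49, 12, -2, 1, 21, -13] -> [-13, 21, 1, -2, 12, -49, -44, -30] -> [21, 1, -2, 12, -49, -44, -30] -> [-21, -1, 2, -12, 49, 44, 30] -> -21
  [30, 3, 41, -10] -> [-10, 41, 3, 30] -> [41, 3, 30] -> [-41, -3, -30] -> -41
  [38, -40, 27, 28] -> [28, 27, -40, 38] -> [27, -40, 38] -> [-27, 40, -38] -> -38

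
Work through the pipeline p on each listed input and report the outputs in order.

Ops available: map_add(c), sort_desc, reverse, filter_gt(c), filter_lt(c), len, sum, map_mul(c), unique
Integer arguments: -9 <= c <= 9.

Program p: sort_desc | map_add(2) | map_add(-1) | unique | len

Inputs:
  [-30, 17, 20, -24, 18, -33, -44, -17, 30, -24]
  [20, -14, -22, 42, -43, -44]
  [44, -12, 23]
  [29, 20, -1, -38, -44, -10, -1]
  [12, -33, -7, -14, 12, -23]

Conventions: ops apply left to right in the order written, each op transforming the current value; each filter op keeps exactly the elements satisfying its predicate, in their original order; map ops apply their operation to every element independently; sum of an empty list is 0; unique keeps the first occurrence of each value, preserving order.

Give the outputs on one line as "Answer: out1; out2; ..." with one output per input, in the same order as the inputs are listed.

9; 6; 3; 6; 5

Execution, op by op:
  [-30, 17, 20, -24, 18, -33, -44, -17, 30, -24] -> [30, 20, 18, 17, -17, -24, -24, -30, -33, -44] -> [32, 22, 20, 19, -15, -22, -22, -28, -31, -42] -> [31, 21, 19, 18, -16, -23, -23, -29, -32, -43] -> [31, 21, 19, 18, -16, -23, -29, -32, -43] -> 9
  [20, -14, -22, 42, -43, -44] -> [42, 20, -14, -22, -43, -44] -> [44, 22, -12, -20, -41, -42] -> [43, 21, -13, -21, -42, -43] -> [43, 21, -13, -21, -42, -43] -> 6
  [44, -12, 23] -> [44, 23, -12] -> [46, 25, -10] -> [45, 24, -11] -> [45, 24, -11] -> 3
  [29, 20, -1, -38, -44, -10, -1] -> [29, 20, -1, -1, -10, -38, -44] -> [31, 22, 1, 1, -8, -36, -42] -> [30, 21, 0, 0, -9, -37, -43] -> [30, 21, 0, -9, -37, -43] -> 6
  [12, -33, -7, -14, 12, -23] -> [12, 12, -7, -14, -23, -33] -> [14, 14, -5, -12, -21, -31] -> [13, 13, -6, -13, -22, -32] -> [13, -6, -13, -22, -32] -> 5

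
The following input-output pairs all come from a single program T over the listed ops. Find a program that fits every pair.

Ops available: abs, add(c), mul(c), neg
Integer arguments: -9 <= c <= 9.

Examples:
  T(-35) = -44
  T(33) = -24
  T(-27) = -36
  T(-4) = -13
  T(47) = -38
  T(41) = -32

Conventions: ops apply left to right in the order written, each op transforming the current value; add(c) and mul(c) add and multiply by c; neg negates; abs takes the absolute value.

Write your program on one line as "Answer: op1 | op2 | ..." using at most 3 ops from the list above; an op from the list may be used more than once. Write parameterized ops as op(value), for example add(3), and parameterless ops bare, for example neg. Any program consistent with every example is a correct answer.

add(-9) | abs | neg

Check, running the answer program on each example:
  -35 -> -44 -> 44 -> -44
  33 -> 24 -> 24 -> -24
  -27 -> -36 -> 36 -> -36
  -4 -> -13 -> 13 -> -13
  47 -> 38 -> 38 -> -38
  41 -> 32 -> 32 -> -32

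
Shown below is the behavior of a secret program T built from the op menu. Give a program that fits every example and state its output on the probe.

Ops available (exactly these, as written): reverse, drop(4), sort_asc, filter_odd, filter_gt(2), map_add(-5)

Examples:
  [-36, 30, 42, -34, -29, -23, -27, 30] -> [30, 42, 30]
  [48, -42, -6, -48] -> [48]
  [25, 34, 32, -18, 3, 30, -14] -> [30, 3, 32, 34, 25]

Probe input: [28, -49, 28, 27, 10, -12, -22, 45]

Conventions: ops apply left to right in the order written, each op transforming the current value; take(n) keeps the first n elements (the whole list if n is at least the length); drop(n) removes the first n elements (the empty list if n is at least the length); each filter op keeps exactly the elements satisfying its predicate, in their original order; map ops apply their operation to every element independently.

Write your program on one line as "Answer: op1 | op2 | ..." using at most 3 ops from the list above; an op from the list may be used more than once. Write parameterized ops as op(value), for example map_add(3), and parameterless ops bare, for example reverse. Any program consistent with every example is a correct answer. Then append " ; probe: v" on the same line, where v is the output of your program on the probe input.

reverse | filter_gt(2) ; probe: [45, 10, 27, 28, 28]

Check, running the answer program on each example:
  [-36, 30, 42, -34, -29, -23, -27, 30] -> [30, -27, -23, -29, -34, 42, 30, -36] -> [30, 42, 30]
  [48, -42, -6, -48] -> [-48, -6, -42, 48] -> [48]
  [25, 34, 32, -18, 3, 30, -14] -> [-14, 30, 3, -18, 32, 34, 25] -> [30, 3, 32, 34, 25]
  probe: [28, -49, 28, 27, 10, -12, -22, 45] -> [45, -22, -12, 10, 27, 28, -49, 28] -> [45, 10, 27, 28, 28]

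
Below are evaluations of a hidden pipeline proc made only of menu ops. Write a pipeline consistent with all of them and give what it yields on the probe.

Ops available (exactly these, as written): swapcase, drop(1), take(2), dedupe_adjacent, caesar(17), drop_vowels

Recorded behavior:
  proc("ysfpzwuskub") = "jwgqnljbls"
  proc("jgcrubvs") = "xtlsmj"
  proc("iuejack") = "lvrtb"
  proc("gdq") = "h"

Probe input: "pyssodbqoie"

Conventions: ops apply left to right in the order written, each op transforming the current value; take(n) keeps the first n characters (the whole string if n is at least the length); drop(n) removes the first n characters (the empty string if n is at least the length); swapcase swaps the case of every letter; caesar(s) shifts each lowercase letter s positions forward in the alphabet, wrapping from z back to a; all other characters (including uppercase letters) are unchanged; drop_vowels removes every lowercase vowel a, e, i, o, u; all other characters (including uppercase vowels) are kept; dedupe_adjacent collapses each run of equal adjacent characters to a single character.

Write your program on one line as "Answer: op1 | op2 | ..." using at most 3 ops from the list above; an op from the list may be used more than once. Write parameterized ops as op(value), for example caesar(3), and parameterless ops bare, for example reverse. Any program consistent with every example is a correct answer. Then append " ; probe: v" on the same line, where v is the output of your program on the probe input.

caesar(17) | drop(1) | drop_vowels ; probe: "pjjfshfzv"

Check, running the answer program on each example:
  "ysfpzwuskub" -> "pjwgqnljbls" -> "jwgqnljbls" -> "jwgqnljbls"
  "jgcrubvs" -> "axtilsmj" -> "xtilsmj" -> "xtlsmj"
  "iuejack" -> "zlvartb" -> "lvartb" -> "lvrtb"
  "gdq" -> "xuh" -> "uh" -> "h"
  probe: "pyssodbqoie" -> "gpjjfushfzv" -> "pjjfushfzv" -> "pjjfshfzv"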